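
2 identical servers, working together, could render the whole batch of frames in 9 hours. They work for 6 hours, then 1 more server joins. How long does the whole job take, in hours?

8 hours

One server does 1/18 of the job per hour.
After 6 hours with 2 servers, 2/3 is done (1/3 left).
With 3 servers the rate is 3/18 = 1/6, so the rest takes 1/3 ÷ 1/6 = 2 hours.
Total = 6 + 2 = 8 hours.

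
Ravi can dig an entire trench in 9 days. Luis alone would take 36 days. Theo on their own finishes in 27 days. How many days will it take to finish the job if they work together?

Combined rate: 1/9 + 1/36 + 1/27 = (12 + 3 + 4)/108 = 19/108 per day.
Time = 1 ÷ (19/108) = 108/19 days.

108/19 days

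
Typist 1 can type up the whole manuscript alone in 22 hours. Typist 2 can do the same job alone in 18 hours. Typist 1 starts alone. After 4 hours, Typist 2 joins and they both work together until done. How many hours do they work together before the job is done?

81/10 hours

In the first 4 hours Typist 1 alone does 4/22 = 2/11 of the job, leaving 9/11.
Once everyone is working, combined rate: 1/22 + 1/18 = (9 + 11)/198 = 20/198 = 10/99 per hour.
Remaining 9/11 at 10/99 per hour takes 81/10 hours.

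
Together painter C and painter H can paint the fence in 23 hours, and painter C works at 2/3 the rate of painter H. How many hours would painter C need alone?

115/2 hours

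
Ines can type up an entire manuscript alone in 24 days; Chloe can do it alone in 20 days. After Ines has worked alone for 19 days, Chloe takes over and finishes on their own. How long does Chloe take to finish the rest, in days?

In 19 days Ines does 19/24 of the job, leaving 5/24.
Chloe works at 1/20 per day, so finishing takes 5/24 ÷ 1/20 = 25/6 days.

25/6 days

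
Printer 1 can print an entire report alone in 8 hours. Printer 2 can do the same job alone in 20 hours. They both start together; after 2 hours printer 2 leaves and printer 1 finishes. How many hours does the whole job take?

36/5 hours

In the first 2 hours the combined rate is 7/40, so 7/20 of the job is done, leaving 13/20.
After printer 2 leaves the rate is 1/8 per hour; the remaining 13/20 takes 26/5 hours.
Total = 2 + 26/5 = 36/5 hours.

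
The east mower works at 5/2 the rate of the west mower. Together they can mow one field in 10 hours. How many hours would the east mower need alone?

14 hours

Let the west mower's rate be r; then the east mower's rate is (5/2)r, so together (5/2 + 1)r = (7/2)r = 1/10.
Thus r = 1/35 per hour.
The west mower alone: 35 hours; the east mower alone: 14 hours.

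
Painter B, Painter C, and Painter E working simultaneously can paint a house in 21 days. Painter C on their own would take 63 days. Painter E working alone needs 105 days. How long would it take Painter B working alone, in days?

Combined rate is 1/21 per day.
Known contribution: 1/63 + 1/105 = (5 + 3)/315 = 8/315 per day.
So Painter B's rate is 1/21 − 8/315 = 1/45, meaning 45 days alone.

45 days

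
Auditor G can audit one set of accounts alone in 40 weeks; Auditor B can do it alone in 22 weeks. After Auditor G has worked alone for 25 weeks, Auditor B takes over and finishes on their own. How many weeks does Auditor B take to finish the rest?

In 25 weeks Auditor G does 25/40 = 5/8 of the job, leaving 3/8.
Auditor B works at 1/22 per week, so finishing takes 3/8 ÷ 1/22 = 33/4 weeks.

33/4 weeks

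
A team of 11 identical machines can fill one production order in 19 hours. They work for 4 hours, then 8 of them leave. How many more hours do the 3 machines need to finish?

One machine does 1/209 of the job per hour.
After 4 hours with 11 machines, 4/19 is done (15/19 left).
With 3 machines the rate is 3/209, so the rest takes 15/19 ÷ 3/209 = 55 hours.

55 hours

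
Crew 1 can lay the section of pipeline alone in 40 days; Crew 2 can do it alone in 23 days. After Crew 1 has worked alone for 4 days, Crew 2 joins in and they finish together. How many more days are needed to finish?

In 4 days Crew 1 does 4/40 = 1/10 of the job, leaving 9/10.
Crew 1 and Crew 2 together work at 63/920 per day, so finishing takes 9/10 ÷ 63/920 = 92/7 days.

92/7 days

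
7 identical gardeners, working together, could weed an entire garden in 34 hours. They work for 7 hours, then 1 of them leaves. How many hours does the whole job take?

77/2 hours

One gardener does 1/238 of the job per hour.
After 7 hours with 7 gardeners, 7/34 is done (27/34 left).
With 6 gardeners the rate is 6/238 = 3/119, so the rest takes 27/34 ÷ 3/119 = 63/2 hours.
Total = 7 + 63/2 = 77/2 hours.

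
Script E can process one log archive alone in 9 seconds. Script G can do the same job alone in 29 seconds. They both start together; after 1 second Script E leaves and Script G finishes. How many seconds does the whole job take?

In the first 1 second the combined rate is 38/261, so 38/261 of the job is done, leaving 223/261.
After Script E leaves the rate is 1/29 per second; the remaining 223/261 takes 223/9 seconds.
Total = 1 + 223/9 = 232/9 seconds.

232/9 seconds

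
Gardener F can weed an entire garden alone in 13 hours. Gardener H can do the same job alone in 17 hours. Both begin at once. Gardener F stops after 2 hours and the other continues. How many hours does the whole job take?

187/13 hours

In the first 2 hours the combined rate is 30/221, so 60/221 of the job is done, leaving 161/221.
After gardener F leaves the rate is 1/17 per hour; the remaining 161/221 takes 161/13 hours.
Total = 2 + 161/13 = 187/13 hours.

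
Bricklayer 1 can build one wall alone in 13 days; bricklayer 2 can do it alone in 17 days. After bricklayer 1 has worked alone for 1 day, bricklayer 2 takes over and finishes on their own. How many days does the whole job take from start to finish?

In 1 day bricklayer 1 does 1/13 of the job, leaving 12/13.
Bricklayer 2 works at 1/17 per day, so finishing takes 12/13 ÷ 1/17 = 204/13 days.
Total time = 1 + 204/13 = 217/13 days.

217/13 days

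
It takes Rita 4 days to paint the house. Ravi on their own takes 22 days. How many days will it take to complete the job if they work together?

44/13 days

Combined rate: 1/4 + 1/22 = (11 + 2)/44 = 13/44 per day.
Time = 1 ÷ (13/44) = 44/13 days.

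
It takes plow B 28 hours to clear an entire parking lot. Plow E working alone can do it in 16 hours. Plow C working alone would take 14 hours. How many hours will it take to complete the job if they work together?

112/19 hours

Combined rate: 1/28 + 1/16 + 1/14 = (4 + 7 + 8)/112 = 19/112 per hour.
Time = 1 ÷ (19/112) = 112/19 hours.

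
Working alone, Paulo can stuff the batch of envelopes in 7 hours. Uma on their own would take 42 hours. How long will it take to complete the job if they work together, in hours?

With two workers the combined time is the product over the sum: 7·42/(7+42) = 294/49 = 6 hours.

6 hours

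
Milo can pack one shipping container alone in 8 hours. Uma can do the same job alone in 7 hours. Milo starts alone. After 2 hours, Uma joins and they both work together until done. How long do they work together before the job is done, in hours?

14/5 hours

In the first 2 hours Milo alone does 2/8 = 1/4 of the job, leaving 3/4.
Once everyone is working, combined rate: 1/8 + 1/7 = (7 + 8)/56 = 15/56 per hour.
Remaining 3/4 at 15/56 per hour takes 14/5 hours.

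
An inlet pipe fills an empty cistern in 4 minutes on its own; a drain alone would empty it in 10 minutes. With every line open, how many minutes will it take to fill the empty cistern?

Net rate = 1/4 − 1/10 = (5 − 2)/20 = 3/20 per minute.
Filling time = 1 ÷ (3/20) = 20/3 minutes.

20/3 minutes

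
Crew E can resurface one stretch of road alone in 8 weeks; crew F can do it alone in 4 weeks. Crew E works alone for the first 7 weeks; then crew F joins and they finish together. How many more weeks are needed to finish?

In 7 weeks crew E does 7/8 of the job, leaving 1/8.
Crew E and crew F together work at 3/8 per week, so finishing takes 1/8 ÷ 3/8 = 1/3 weeks.

1/3 weeks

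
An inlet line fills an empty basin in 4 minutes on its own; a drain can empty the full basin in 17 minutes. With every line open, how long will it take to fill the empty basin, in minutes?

Net rate = 1/4 − 1/17 = (17 − 4)/68 = 13/68 per minute.
Filling time = 1 ÷ (13/68) = 68/13 minutes.

68/13 minutes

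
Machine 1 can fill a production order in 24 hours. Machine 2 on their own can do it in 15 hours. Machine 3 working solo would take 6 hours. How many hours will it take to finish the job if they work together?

Combined rate: 1/24 + 1/15 + 1/6 = (5 + 8 + 20)/120 = 33/120 = 11/40 per hour.
Time = 1 ÷ (11/40) = 40/11 hours.

40/11 hours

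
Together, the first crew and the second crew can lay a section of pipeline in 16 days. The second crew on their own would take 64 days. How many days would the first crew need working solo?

Combined rate is 1/16 per day.
Known contribution: 1/64 per day.
So the first crew's rate is 1/16 − 1/64 = 3/64, meaning 64/3 days alone.

64/3 days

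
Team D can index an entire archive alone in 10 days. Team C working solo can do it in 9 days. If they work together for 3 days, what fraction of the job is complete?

19/30

Combined rate: 1/10 + 1/9 = (9 + 10)/90 = 19/90 per day.
In 3 days they complete 3·19/90 = 19/30 of the job.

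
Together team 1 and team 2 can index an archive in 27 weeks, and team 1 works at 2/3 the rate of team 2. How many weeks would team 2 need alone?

Let team 2's rate be r; then team 1's rate is (2/3)r, so together (2/3 + 1)r = (5/3)r = 1/27.
Thus r = 1/45 per week.
Team 2 alone: 45 weeks; team 1 alone: 135/2 weeks.

45 weeks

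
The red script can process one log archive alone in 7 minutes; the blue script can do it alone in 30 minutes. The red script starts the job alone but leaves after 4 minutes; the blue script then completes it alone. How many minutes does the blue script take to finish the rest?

In 4 minutes the red script does 4/7 of the job, leaving 3/7.
The blue script works at 1/30 per minute, so finishing takes 3/7 ÷ 1/30 = 90/7 minutes.

90/7 minutes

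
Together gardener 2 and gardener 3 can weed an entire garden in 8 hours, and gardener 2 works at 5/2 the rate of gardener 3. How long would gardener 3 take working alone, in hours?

28 hours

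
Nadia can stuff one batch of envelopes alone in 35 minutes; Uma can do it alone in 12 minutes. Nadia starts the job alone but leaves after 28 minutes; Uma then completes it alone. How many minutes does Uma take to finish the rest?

In 28 minutes Nadia does 28/35 = 4/5 of the job, leaving 1/5.
Uma works at 1/12 per minute, so finishing takes 1/5 ÷ 1/12 = 12/5 minutes.

12/5 minutes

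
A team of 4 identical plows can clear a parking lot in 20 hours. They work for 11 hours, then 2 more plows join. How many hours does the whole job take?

17 hours

One plow does 1/80 of the job per hour.
After 11 hours with 4 plows, 11/20 is done (9/20 left).
With 6 plows the rate is 6/80 = 3/40, so the rest takes 9/20 ÷ 3/40 = 6 hours.
Total = 11 + 6 = 17 hours.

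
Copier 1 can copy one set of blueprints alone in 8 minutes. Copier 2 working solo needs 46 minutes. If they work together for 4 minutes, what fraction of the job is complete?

Combined rate: 1/8 + 1/46 = (23 + 4)/184 = 27/184 per minute.
In 4 minutes they complete 4·27/184 = 27/46 of the job.

27/46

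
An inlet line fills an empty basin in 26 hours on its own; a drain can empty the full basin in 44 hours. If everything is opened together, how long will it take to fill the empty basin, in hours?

572/9 hours

Net rate = 1/26 − 1/44 = (22 − 13)/572 = 9/572 per hour.
Filling time = 1 ÷ (9/572) = 572/9 hours.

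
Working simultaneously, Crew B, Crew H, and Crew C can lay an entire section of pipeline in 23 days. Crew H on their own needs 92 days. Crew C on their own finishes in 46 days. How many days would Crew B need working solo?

92 days

Combined rate is 1/23 per day.
Known contribution: 1/92 + 1/46 = (1 + 2)/92 = 3/92 per day.
So Crew B's rate is 1/23 − 3/92 = 1/92, meaning 92 days alone.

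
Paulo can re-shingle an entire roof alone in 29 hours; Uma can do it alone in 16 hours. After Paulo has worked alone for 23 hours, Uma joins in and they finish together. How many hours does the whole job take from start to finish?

In 23 hours Paulo does 23/29 of the job, leaving 6/29.
Paulo and Uma together work at 45/464 per hour, so finishing takes 6/29 ÷ 45/464 = 32/15 hours.
Total time = 23 + 32/15 = 377/15 hours.

377/15 hours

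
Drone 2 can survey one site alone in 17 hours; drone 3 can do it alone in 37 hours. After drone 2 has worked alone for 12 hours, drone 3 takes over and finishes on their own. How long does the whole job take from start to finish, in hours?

In 12 hours drone 2 does 12/17 of the job, leaving 5/17.
Drone 3 works at 1/37 per hour, so finishing takes 5/17 ÷ 1/37 = 185/17 hours.
Total time = 12 + 185/17 = 389/17 hours.

389/17 hours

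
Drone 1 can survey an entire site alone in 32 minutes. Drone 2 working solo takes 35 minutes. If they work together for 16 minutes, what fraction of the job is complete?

67/70

Combined rate: 1/32 + 1/35 = (35 + 32)/1120 = 67/1120 per minute.
In 16 minutes they complete 16·67/1120 = 67/70 of the job.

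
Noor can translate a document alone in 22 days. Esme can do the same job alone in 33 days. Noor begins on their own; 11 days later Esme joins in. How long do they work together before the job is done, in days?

In the first 11 days Noor alone does 11/22 = 1/2 of the job, leaving 1/2.
Once everyone is working, combined rate: 1/22 + 1/33 = (3 + 2)/66 = 5/66 per day.
Remaining 1/2 at 5/66 per day takes 33/5 days.

33/5 days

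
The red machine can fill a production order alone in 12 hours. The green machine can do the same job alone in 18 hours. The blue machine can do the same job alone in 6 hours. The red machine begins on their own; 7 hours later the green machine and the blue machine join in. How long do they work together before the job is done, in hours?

In the first 7 hours the red machine alone does 7/12 of the job, leaving 5/12.
Once everyone is working, combined rate: 1/12 + 1/18 + 1/6 = (3 + 2 + 6)/36 = 11/36 per hour.
Remaining 5/12 at 11/36 per hour takes 15/11 hours.

15/11 hours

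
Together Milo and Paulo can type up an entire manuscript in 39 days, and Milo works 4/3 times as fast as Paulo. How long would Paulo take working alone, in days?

91 days

Let Paulo's rate be r; then Milo's rate is (4/3)r, so together (4/3 + 1)r = (7/3)r = 1/39.
Thus r = 1/91 per day.
Paulo alone: 91 days; Milo alone: 273/4 days.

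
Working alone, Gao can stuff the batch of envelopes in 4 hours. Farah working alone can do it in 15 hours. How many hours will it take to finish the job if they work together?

Combined rate: 1/4 + 1/15 = (15 + 4)/60 = 19/60 per hour.
Time = 1 ÷ (19/60) = 60/19 hours.

60/19 hours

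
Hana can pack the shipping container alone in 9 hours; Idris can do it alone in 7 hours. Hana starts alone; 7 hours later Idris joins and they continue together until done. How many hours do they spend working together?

7/8 hours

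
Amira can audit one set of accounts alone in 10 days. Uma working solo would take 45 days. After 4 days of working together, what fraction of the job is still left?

Combined rate: 1/10 + 1/45 = (9 + 2)/90 = 11/90 per day.
In 4 days they complete 4·11/90 = 22/45 of the job.
So 23/45 remains.

23/45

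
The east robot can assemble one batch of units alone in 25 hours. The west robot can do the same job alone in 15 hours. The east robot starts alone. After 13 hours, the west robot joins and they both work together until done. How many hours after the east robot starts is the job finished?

35/2 hours

In the first 13 hours the east robot alone does 13/25 of the job, leaving 12/25.
Once everyone is working, combined rate: 1/25 + 1/15 = (3 + 5)/75 = 8/75 per hour.
Remaining 12/25 at 8/75 per hour takes 9/2 hours.
Total from the start = 13 + 9/2 = 35/2 hours.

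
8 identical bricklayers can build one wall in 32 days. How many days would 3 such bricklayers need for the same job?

Total work is 8·32 = 256 bricklayer-days.
With 3 bricklayers: 256/3 days.

256/3 days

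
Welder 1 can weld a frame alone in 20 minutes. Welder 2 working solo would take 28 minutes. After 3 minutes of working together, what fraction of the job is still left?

Combined rate: 1/20 + 1/28 = (7 + 5)/140 = 12/140 = 3/35 per minute.
In 3 minutes they complete 3·3/35 = 9/35 of the job.
So 26/35 remains.

26/35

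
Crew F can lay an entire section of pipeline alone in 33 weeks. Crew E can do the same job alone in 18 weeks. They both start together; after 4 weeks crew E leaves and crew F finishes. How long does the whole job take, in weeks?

77/3 weeks

In the first 4 weeks the combined rate is 17/198, so 34/99 of the job is done, leaving 65/99.
After crew E leaves the rate is 1/33 per week; the remaining 65/99 takes 65/3 weeks.
Total = 4 + 65/3 = 77/3 weeks.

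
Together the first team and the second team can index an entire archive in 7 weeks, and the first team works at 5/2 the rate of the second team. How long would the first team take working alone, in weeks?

49/5 weeks

Let the second team's rate be r; then the first team's rate is (5/2)r, so together (5/2 + 1)r = (7/2)r = 1/7.
Thus r = 2/49 per week.
The second team alone: 49/2 weeks; the first team alone: 49/5 weeks.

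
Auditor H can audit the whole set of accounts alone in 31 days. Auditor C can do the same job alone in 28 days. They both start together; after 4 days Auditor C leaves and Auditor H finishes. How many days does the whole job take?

In the first 4 days the combined rate is 59/868, so 59/217 of the job is done, leaving 158/217.
After Auditor C leaves the rate is 1/31 per day; the remaining 158/217 takes 158/7 days.
Total = 4 + 158/7 = 186/7 days.

186/7 days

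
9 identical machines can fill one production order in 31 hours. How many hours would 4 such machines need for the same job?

Total work is 9·31 = 279 machine-hours.
With 4 machines: 279/4 hours.

279/4 hours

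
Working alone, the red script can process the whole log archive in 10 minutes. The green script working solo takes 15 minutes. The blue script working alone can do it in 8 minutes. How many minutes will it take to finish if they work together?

Combined rate: 1/10 + 1/15 + 1/8 = (12 + 8 + 15)/120 = 35/120 = 7/24 per minute.
Time = 1 ÷ (7/24) = 24/7 minutes.

24/7 minutes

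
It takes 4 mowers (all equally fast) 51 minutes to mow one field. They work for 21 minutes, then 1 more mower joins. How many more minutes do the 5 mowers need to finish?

24 minutes

One mower does 1/204 of the job per minute.
After 21 minutes with 4 mowers, 7/17 is done (10/17 left).
With 5 mowers the rate is 5/204, so the rest takes 10/17 ÷ 5/204 = 24 minutes.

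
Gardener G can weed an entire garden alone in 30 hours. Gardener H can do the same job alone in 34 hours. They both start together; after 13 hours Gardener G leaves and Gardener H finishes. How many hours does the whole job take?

In the first 13 hours the combined rate is 16/255, so 208/255 of the job is done, leaving 47/255.
After Gardener G leaves the rate is 1/34 per hour; the remaining 47/255 takes 94/15 hours.
Total = 13 + 94/15 = 289/15 hours.

289/15 hours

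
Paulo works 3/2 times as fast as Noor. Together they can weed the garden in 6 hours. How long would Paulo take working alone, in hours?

10 hours

Let Noor's rate be r; then Paulo's rate is (3/2)r, so together (3/2 + 1)r = (5/2)r = 1/6.
Thus r = 1/15 per hour.
Noor alone: 15 hours; Paulo alone: 10 hours.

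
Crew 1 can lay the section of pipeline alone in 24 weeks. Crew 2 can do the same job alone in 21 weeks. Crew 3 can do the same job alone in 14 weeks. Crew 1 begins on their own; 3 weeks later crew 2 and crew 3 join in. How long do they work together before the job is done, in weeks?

In the first 3 weeks crew 1 alone does 3/24 = 1/8 of the job, leaving 7/8.
Once everyone is working, combined rate: 1/24 + 1/21 + 1/14 = (7 + 8 + 12)/168 = 27/168 = 9/56 per week.
Remaining 7/8 at 9/56 per week takes 49/9 weeks.

49/9 weeks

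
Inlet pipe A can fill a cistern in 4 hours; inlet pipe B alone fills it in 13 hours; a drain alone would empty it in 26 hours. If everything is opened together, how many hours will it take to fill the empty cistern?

Net rate = 1/4 + 1/13 − 1/26 = (13 + 4 − 2)/52 = 15/52 per hour.
Filling time = 1 ÷ (15/52) = 52/15 hours.

52/15 hours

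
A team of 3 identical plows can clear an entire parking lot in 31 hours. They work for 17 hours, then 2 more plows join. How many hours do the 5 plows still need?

42/5 hours

One plow does 1/93 of the job per hour.
After 17 hours with 3 plows, 17/31 is done (14/31 left).
With 5 plows the rate is 5/93, so the rest takes 14/31 ÷ 5/93 = 42/5 hours.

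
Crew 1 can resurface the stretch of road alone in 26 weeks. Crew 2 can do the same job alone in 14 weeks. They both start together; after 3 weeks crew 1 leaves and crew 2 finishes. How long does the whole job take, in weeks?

In the first 3 weeks the combined rate is 10/91, so 30/91 of the job is done, leaving 61/91.
After crew 1 leaves the rate is 1/14 per week; the remaining 61/91 takes 122/13 weeks.
Total = 3 + 122/13 = 161/13 weeks.

161/13 weeks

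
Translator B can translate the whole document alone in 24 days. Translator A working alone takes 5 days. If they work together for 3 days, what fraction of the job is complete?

29/40

Combined rate: 1/24 + 1/5 = (5 + 24)/120 = 29/120 per day.
In 3 days they complete 3·29/120 = 29/40 of the job.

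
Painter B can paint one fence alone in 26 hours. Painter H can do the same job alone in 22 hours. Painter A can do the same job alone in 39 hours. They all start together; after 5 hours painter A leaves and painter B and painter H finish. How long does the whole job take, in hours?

187/18 hours

In the first 5 hours the combined rate is 47/429, so 235/429 of the job is done, leaving 194/429.
After painter A leaves the rate is 12/143 per hour; the remaining 194/429 takes 97/18 hours.
Total = 5 + 97/18 = 187/18 hours.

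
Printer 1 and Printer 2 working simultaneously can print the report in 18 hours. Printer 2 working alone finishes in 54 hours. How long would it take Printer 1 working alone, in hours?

27 hours

Combined rate is 1/18 per hour.
Known contribution: 1/54 per hour.
So Printer 1's rate is 1/18 − 1/54 = 1/27, meaning 27 hours alone.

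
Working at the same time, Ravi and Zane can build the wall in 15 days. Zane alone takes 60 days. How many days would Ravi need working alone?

20 days

Combined rate is 1/15 per day.
Known contribution: 1/60 per day.
So Ravi's rate is 1/15 − 1/60 = 1/20, meaning 20 days alone.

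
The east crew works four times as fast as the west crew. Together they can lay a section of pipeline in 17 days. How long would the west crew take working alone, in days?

Let the west crew's rate be r; then the east crew's rate is 4r, so together (4 + 1)r = 5r = 1/17.
Thus r = 1/85 per day.
The west crew alone: 85 days; the east crew alone: 85/4 days.

85 days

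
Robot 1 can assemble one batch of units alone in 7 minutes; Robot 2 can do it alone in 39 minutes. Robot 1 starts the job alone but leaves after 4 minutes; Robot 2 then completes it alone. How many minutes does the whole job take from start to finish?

In 4 minutes Robot 1 does 4/7 of the job, leaving 3/7.
Robot 2 works at 1/39 per minute, so finishing takes 3/7 ÷ 1/39 = 117/7 minutes.
Total time = 4 + 117/7 = 145/7 minutes.

145/7 minutes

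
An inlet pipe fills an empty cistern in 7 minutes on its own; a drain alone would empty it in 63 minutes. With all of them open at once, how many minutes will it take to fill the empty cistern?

63/8 minutes

Net rate = 1/7 − 1/63 = (9 − 1)/63 = 8/63 per minute.
Filling time = 1 ÷ (8/63) = 63/8 minutes.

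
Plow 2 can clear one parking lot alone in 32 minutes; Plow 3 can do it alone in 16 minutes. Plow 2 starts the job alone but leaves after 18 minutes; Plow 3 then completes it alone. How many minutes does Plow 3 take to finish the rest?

In 18 minutes Plow 2 does 18/32 = 9/16 of the job, leaving 7/16.
Plow 3 works at 1/16 per minute, so finishing takes 7/16 ÷ 1/16 = 7 minutes.

7 minutes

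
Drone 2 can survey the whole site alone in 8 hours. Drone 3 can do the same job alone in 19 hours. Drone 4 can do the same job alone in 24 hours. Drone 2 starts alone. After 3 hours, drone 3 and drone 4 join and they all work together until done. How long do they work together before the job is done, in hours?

57/20 hours

In the first 3 hours drone 2 alone does 3/8 of the job, leaving 5/8.
Once everyone is working, combined rate: 1/8 + 1/19 + 1/24 = (57 + 24 + 19)/456 = 100/456 = 25/114 per hour.
Remaining 5/8 at 25/114 per hour takes 57/20 hours.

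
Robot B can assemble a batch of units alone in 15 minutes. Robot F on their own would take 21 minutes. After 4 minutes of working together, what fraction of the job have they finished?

16/35

Combined rate: 1/15 + 1/21 = (7 + 5)/105 = 12/105 = 4/35 per minute.
In 4 minutes they complete 4·4/35 = 16/35 of the job.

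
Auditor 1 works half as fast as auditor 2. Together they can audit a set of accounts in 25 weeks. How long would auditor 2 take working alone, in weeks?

Let auditor 2's rate be r; then auditor 1's rate is (1/2)r, so together (1/2 + 1)r = (3/2)r = 1/25.
Thus r = 2/75 per week.
Auditor 2 alone: 75/2 weeks; auditor 1 alone: 75 weeks.

75/2 weeks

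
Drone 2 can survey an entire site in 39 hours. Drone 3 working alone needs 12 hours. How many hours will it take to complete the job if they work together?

Combined rate: 1/39 + 1/12 = (4 + 13)/156 = 17/156 per hour.
Time = 1 ÷ (17/156) = 156/17 hours.

156/17 hours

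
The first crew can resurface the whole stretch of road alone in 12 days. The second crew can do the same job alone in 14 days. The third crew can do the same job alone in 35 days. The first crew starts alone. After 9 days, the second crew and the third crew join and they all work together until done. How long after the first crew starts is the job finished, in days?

In the first 9 days the first crew alone does 9/12 = 3/4 of the job, leaving 1/4.
Once everyone is working, combined rate: 1/12 + 1/14 + 1/35 = (35 + 30 + 12)/420 = 77/420 = 11/60 per day.
Remaining 1/4 at 11/60 per day takes 15/11 days.
Total from the start = 9 + 15/11 = 114/11 days.

114/11 days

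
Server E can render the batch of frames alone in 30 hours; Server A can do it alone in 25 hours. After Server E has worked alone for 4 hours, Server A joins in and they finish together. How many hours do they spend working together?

130/11 hours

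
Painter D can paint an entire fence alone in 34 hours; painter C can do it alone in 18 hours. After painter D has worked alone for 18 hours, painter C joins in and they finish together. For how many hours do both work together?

In 18 hours painter D does 18/34 = 9/17 of the job, leaving 8/17.
Painter D and painter C together work at 13/153 per hour, so finishing takes 8/17 ÷ 13/153 = 72/13 hours.

72/13 hours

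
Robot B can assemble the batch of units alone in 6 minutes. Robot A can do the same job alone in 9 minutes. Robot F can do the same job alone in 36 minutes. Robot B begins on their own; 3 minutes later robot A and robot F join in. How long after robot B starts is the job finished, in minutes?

51/11 minutes

In the first 3 minutes robot B alone does 3/6 = 1/2 of the job, leaving 1/2.
Once everyone is working, combined rate: 1/6 + 1/9 + 1/36 = (6 + 4 + 1)/36 = 11/36 per minute.
Remaining 1/2 at 11/36 per minute takes 18/11 minutes.
Total from the start = 3 + 18/11 = 51/11 minutes.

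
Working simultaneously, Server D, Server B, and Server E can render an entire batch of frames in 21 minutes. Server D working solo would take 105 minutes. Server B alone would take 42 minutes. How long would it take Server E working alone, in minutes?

Combined rate is 1/21 per minute.
Known contribution: 1/105 + 1/42 = (2 + 5)/210 = 7/210 = 1/30 per minute.
So Server E's rate is 1/21 − 1/30 = 1/70, meaning 70 minutes alone.

70 minutes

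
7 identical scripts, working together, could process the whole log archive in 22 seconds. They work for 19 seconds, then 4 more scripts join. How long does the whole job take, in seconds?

230/11 seconds

One script does 1/154 of the job per second.
After 19 seconds with 7 scripts, 19/22 is done (3/22 left).
With 11 scripts the rate is 11/154 = 1/14, so the rest takes 3/22 ÷ 1/14 = 21/11 seconds.
Total = 19 + 21/11 = 230/11 seconds.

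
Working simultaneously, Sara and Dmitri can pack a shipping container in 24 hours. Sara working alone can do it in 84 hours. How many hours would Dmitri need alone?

168/5 hours

Combined rate is 1/24 per hour.
Known contribution: 1/84 per hour.
So Dmitri's rate is 1/24 − 1/84 = 5/168, meaning 168/5 hours alone.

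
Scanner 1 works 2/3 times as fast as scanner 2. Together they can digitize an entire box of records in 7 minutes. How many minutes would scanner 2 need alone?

Let scanner 2's rate be r; then scanner 1's rate is (2/3)r, so together (2/3 + 1)r = (5/3)r = 1/7.
Thus r = 3/35 per minute.
Scanner 2 alone: 35/3 minutes; scanner 1 alone: 35/2 minutes.

35/3 minutes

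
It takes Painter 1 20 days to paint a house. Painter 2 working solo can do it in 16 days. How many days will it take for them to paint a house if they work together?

With two workers the combined time is the product over the sum: 20·16/(20+16) = 320/36 = 80/9 days.

80/9 days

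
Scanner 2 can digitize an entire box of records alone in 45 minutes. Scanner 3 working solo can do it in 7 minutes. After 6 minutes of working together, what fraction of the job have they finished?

104/105

Combined rate: 1/45 + 1/7 = (7 + 45)/315 = 52/315 per minute.
In 6 minutes they complete 6·52/315 = 104/105 of the job.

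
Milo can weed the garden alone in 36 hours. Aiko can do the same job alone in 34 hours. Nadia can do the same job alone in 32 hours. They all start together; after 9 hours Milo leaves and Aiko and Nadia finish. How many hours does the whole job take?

In the first 9 hours the combined rate is 433/4896, so 433/544 of the job is done, leaving 111/544.
After Milo leaves the rate is 33/544 per hour; the remaining 111/544 takes 37/11 hours.
Total = 9 + 37/11 = 136/11 hours.

136/11 hours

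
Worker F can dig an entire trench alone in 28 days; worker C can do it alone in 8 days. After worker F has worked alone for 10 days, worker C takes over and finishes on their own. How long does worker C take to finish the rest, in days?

36/7 days

In 10 days worker F does 10/28 = 5/14 of the job, leaving 9/14.
Worker C works at 1/8 per day, so finishing takes 9/14 ÷ 1/8 = 36/7 days.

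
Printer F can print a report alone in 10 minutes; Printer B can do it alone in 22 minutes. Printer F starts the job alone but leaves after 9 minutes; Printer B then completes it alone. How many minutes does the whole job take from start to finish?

In 9 minutes Printer F does 9/10 of the job, leaving 1/10.
Printer B works at 1/22 per minute, so finishing takes 1/10 ÷ 1/22 = 11/5 minutes.
Total time = 9 + 11/5 = 56/5 minutes.

56/5 minutes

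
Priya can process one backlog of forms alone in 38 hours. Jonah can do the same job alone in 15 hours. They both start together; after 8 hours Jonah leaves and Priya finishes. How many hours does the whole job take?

266/15 hours

In the first 8 hours the combined rate is 53/570, so 212/285 of the job is done, leaving 73/285.
After Jonah leaves the rate is 1/38 per hour; the remaining 73/285 takes 146/15 hours.
Total = 8 + 146/15 = 266/15 hours.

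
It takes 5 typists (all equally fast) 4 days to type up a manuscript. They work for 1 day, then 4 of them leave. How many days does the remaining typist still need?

15 days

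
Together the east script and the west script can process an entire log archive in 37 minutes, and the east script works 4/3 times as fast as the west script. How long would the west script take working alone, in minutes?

259/3 minutes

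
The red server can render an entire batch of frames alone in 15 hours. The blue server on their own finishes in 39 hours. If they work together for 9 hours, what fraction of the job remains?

Combined rate: 1/15 + 1/39 = (13 + 5)/195 = 18/195 = 6/65 per hour.
In 9 hours they complete 9·6/65 = 54/65 of the job.
So 11/65 remains.

11/65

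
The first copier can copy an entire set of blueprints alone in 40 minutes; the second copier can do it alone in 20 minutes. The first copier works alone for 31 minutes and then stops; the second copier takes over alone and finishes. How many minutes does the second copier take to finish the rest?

9/2 minutes

In 31 minutes the first copier does 31/40 of the job, leaving 9/40.
The second copier works at 1/20 per minute, so finishing takes 9/40 ÷ 1/20 = 9/2 minutes.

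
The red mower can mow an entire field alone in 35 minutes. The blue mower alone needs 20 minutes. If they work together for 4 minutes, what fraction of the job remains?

Combined rate: 1/35 + 1/20 = (4 + 7)/140 = 11/140 per minute.
In 4 minutes they complete 4·11/140 = 11/35 of the job.
So 24/35 remains.

24/35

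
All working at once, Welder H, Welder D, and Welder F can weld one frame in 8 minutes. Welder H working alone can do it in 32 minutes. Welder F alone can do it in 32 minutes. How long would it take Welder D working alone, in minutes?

Combined rate is 1/8 per minute.
Known contribution: 1/32 + 1/32 = (1 + 1)/32 = 2/32 = 1/16 per minute.
So Welder D's rate is 1/8 − 1/16 = 1/16, meaning 16 minutes alone.

16 minutes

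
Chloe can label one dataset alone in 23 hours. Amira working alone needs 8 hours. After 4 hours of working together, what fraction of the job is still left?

Combined rate: 1/23 + 1/8 = (8 + 23)/184 = 31/184 per hour.
In 4 hours they complete 4·31/184 = 31/46 of the job.
So 15/46 remains.

15/46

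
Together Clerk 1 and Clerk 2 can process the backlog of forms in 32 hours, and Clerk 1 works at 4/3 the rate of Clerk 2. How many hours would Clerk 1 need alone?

Let Clerk 2's rate be r; then Clerk 1's rate is (4/3)r, so together (4/3 + 1)r = (7/3)r = 1/32.
Thus r = 3/224 per hour.
Clerk 2 alone: 224/3 hours; Clerk 1 alone: 56 hours.

56 hours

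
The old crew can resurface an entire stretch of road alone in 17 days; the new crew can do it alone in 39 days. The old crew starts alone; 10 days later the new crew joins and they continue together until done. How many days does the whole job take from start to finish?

In 10 days the old crew does 10/17 of the job, leaving 7/17.
The old crew and the new crew together work at 56/663 per day, so finishing takes 7/17 ÷ 56/663 = 39/8 days.
Total time = 10 + 39/8 = 119/8 days.

119/8 days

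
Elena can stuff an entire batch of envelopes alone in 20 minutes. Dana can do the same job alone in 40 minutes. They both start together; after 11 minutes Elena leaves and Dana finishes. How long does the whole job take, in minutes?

18 minutes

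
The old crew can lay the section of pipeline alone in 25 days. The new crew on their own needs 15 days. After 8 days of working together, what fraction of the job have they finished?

Combined rate: 1/25 + 1/15 = (3 + 5)/75 = 8/75 per day.
In 8 days they complete 8·8/75 = 64/75 of the job.

64/75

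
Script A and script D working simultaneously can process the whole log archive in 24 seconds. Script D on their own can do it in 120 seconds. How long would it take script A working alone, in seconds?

Combined rate is 1/24 per second.
Known contribution: 1/120 per second.
So script A's rate is 1/24 − 1/120 = 1/30, meaning 30 seconds alone.

30 seconds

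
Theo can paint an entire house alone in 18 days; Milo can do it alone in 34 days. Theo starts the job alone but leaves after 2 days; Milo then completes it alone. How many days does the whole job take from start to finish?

290/9 days

In 2 days Theo does 2/18 = 1/9 of the job, leaving 8/9.
Milo works at 1/34 per day, so finishing takes 8/9 ÷ 1/34 = 272/9 days.
Total time = 2 + 272/9 = 290/9 days.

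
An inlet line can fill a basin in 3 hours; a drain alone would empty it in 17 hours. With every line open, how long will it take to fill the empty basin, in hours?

Net rate = 1/3 − 1/17 = (17 − 3)/51 = 14/51 per hour.
Filling time = 1 ÷ (14/51) = 51/14 hours.

51/14 hours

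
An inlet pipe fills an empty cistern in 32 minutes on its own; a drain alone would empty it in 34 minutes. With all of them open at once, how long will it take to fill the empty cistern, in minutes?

544 minutes

Net rate = 1/32 − 1/34 = (17 − 16)/544 = 1/544 per minute.
Filling time = 1 ÷ (1/544) = 544 minutes.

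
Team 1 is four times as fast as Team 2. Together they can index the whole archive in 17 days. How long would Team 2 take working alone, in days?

85 days

Let Team 2's rate be r; then Team 1's rate is 4r, so together (4 + 1)r = 5r = 1/17.
Thus r = 1/85 per day.
Team 2 alone: 85 days; Team 1 alone: 85/4 days.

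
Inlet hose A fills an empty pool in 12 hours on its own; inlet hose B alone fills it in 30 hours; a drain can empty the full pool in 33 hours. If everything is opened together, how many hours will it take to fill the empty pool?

220/19 hours

Net rate = 1/12 + 1/30 − 1/33 = (55 + 22 − 20)/660 = 57/660 = 19/220 per hour.
Filling time = 1 ÷ (19/220) = 220/19 hours.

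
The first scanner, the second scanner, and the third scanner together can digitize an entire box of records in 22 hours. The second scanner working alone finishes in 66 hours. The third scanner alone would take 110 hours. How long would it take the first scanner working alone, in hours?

Combined rate is 1/22 per hour.
Known contribution: 1/66 + 1/110 = (5 + 3)/330 = 8/330 = 4/165 per hour.
So the first scanner's rate is 1/22 − 4/165 = 7/330, meaning 330/7 hours alone.

330/7 hours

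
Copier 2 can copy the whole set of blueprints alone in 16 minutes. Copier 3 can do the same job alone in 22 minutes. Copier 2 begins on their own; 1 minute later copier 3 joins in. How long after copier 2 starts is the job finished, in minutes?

184/19 minutes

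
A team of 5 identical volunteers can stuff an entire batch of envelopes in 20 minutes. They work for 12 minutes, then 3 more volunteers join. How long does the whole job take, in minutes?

One volunteer does 1/100 of the job per minute.
After 12 minutes with 5 volunteers, 3/5 is done (2/5 left).
With 8 volunteers the rate is 8/100 = 2/25, so the rest takes 2/5 ÷ 2/25 = 5 minutes.
Total = 12 + 5 = 17 minutes.

17 minutes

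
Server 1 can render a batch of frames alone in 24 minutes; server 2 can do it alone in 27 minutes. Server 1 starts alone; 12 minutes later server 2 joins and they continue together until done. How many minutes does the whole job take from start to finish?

In 12 minutes server 1 does 12/24 = 1/2 of the job, leaving 1/2.
Server 1 and server 2 together work at 17/216 per minute, so finishing takes 1/2 ÷ 17/216 = 108/17 minutes.
Total time = 12 + 108/17 = 312/17 minutes.

312/17 minutes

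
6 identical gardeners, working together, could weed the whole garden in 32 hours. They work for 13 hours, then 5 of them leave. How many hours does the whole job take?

One gardener does 1/192 of the job per hour.
After 13 hours with 6 gardeners, 13/32 is done (19/32 left).
With 1 gardener the rate is 1/192, so the rest takes 19/32 ÷ 1/192 = 114 hours.
Total = 13 + 114 = 127 hours.

127 hours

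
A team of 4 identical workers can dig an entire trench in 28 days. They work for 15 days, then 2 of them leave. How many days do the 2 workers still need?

One worker does 1/112 of the job per day.
After 15 days with 4 workers, 15/28 is done (13/28 left).
With 2 workers the rate is 2/112 = 1/56, so the rest takes 13/28 ÷ 1/56 = 26 days.

26 days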